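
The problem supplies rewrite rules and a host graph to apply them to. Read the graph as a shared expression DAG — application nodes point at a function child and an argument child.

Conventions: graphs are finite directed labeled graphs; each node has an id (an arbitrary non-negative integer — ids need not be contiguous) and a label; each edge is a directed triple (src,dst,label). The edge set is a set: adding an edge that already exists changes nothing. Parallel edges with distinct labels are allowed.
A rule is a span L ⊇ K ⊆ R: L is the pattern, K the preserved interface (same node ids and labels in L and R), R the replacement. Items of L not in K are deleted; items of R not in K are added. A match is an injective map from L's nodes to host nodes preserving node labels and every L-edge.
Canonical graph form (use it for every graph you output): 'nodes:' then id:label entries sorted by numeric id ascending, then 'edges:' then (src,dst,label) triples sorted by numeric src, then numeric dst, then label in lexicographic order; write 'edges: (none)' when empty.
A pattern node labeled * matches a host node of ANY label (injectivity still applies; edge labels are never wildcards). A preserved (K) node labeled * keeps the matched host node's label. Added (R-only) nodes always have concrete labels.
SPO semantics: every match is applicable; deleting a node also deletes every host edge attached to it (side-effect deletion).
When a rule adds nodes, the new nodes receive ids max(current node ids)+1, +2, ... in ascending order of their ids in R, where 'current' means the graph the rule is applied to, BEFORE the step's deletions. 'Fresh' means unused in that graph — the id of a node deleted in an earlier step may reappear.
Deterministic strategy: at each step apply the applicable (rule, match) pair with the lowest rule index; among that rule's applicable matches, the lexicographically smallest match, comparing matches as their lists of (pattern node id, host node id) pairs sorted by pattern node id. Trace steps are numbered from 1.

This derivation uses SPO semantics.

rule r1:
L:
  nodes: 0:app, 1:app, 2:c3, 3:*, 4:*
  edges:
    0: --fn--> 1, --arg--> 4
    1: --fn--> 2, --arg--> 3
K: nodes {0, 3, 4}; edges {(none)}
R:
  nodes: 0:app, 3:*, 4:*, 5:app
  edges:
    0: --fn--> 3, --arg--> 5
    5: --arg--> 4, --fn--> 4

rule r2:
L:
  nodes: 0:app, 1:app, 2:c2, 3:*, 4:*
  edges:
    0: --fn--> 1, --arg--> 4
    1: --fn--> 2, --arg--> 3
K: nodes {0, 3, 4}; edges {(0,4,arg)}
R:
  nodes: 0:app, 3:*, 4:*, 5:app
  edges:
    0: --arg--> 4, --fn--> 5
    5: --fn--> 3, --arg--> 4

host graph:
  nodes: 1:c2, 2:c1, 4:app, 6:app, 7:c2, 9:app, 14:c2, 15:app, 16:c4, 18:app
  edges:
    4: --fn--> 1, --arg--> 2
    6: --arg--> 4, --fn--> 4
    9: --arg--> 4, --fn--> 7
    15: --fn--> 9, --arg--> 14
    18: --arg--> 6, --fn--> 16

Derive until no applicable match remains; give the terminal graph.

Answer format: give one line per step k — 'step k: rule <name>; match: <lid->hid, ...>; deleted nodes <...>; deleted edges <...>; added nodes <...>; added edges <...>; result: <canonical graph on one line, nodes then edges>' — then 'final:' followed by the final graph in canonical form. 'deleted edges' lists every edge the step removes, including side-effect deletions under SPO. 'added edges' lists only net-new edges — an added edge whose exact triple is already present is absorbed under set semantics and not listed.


step 1: rule r2; match: 0->15, 1->9, 2->7, 3->4, 4->14; deleted nodes 7, 9; deleted edges (9,4,arg); (9,7,fn); (15,9,fn); added nodes 19; added edges (15,19,fn); (19,4,fn); (19,14,arg); result: nodes: 1:c2, 2:c1, 4:app, 6:app, 14:c2, 15:app, 16:c4, 18:app, 19:app edges: (4,1,fn); (4,2,arg); (6,4,arg); (6,4,fn); (15,14,arg); (15,19,fn); (18,6,arg); (18,16,fn); (19,4,fn); (19,14,arg)
step 2: rule r2; match: 0->19, 1->4, 2->1, 3->2, 4->14; deleted nodes 1, 4; deleted edges (4,1,fn); (4,2,arg); (6,4,arg); (6,4,fn); (19,4,fn); added nodes 20; added edges (19,20,fn); (20,2,fn); (20,14,arg); result: nodes: 2:c1, 6:app, 14:c2, 15:app, 16:c4, 18:app, 19:app, 20:app edges: (15,14,arg); (15,19,fn); (18,6,arg); (18,16,fn); (19,14,arg); (19,20,fn); (20,2,fn); (20,14,arg)
final:
nodes: 2:c1, 6:app, 14:c2, 15:app, 16:c4, 18:app, 19:app, 20:app
edges: (15,14,arg); (15,19,fn); (18,6,arg); (18,16,fn); (19,14,arg); (19,20,fn); (20,2,fn); (20,14,arg)


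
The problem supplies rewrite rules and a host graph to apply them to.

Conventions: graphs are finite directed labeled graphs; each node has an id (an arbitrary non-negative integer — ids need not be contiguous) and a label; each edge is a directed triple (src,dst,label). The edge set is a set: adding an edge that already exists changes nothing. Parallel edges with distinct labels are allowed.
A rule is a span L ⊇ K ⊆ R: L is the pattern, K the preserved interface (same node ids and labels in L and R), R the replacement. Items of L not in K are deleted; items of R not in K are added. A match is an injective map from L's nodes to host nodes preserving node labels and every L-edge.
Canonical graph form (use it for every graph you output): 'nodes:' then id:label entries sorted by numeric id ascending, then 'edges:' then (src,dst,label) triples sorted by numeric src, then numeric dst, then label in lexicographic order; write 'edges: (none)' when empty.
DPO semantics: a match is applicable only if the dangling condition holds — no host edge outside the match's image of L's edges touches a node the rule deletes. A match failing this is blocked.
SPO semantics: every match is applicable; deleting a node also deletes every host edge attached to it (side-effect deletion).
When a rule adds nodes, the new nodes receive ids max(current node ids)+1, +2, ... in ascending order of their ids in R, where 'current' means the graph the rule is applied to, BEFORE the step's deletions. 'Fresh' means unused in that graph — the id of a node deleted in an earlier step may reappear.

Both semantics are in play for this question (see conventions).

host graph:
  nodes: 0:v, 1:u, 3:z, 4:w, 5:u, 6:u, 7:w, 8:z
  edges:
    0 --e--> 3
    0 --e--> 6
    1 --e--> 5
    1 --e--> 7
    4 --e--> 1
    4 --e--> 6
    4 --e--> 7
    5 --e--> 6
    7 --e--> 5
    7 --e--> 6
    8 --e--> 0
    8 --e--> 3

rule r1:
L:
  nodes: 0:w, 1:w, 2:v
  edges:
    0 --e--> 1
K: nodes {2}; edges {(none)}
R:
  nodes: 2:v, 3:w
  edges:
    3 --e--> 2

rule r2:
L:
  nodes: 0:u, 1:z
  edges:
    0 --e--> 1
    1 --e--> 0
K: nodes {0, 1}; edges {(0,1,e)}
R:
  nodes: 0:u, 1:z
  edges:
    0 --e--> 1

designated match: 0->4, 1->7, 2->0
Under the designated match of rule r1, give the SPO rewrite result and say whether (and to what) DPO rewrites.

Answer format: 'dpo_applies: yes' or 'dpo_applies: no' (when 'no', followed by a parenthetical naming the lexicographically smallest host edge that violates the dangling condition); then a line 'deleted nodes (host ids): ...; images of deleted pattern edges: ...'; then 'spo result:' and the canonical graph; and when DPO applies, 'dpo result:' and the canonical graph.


dpo_applies: no
(the rule deletes node 7, which keeps host edge (1,7,e) outside the match image — the dangling condition fails, DPO blocks; SPO proceeds and side-deletes such edges)
deleted nodes (host ids): 4, 7; images of deleted pattern edges: (4,7,e)
spo result:
nodes: 0:v, 1:u, 3:z, 5:u, 6:u, 8:z, 9:w
edges: (0,3,e); (0,6,e); (1,5,e); (5,6,e); (8,0,e); (8,3,e); (9,0,e)


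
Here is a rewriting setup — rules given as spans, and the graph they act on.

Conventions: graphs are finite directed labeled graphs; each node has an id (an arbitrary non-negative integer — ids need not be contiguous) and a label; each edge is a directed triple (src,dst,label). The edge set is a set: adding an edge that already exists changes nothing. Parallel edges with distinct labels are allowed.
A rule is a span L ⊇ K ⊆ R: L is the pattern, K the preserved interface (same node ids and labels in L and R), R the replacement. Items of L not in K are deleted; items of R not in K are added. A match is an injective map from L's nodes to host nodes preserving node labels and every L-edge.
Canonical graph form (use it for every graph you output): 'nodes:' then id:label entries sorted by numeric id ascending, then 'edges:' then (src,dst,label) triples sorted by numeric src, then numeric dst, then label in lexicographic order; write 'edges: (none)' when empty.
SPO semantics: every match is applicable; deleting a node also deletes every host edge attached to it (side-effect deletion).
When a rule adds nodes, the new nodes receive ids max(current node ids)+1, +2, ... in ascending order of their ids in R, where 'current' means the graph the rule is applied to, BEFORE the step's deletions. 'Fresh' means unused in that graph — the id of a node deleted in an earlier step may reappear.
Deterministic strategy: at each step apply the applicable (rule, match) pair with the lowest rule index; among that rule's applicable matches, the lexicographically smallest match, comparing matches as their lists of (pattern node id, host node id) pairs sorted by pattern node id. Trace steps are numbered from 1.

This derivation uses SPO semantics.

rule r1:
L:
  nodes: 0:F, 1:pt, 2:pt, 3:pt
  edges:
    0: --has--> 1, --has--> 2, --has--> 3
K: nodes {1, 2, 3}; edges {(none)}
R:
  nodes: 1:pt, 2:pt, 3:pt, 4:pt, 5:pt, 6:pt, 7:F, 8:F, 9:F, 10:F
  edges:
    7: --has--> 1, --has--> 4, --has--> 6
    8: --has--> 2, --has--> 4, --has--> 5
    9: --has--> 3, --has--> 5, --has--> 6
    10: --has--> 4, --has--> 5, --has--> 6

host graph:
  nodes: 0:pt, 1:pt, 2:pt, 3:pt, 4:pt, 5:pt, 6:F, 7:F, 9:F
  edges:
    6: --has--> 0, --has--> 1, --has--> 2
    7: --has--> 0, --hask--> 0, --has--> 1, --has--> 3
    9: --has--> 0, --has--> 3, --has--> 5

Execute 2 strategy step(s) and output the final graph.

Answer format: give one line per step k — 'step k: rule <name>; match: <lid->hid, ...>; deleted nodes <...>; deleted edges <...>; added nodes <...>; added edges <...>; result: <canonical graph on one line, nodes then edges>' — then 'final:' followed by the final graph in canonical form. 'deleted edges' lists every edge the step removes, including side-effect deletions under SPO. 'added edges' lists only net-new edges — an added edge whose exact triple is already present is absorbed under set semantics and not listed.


step 1: rule r1; match: 0->6, 1->0, 2->1, 3->2; deleted nodes 6; deleted edges (6,0,has); (6,1,has); (6,2,has); added nodes 10, 11, 12, 13, 14, 15, 16; added edges (13,0,has); (13,10,has); (13,12,has); (14,1,has); (14,10,has); (14,11,has); (15,2,has); (15,11,has); (15,12,has); (16,10,has); (16,11,has); (16,12,has); result: nodes: 0:pt, 1:pt, 2:pt, 3:pt, 4:pt, 5:pt, 7:F, 9:F, 10:pt, 11:pt, 12:pt, 13:F, 14:F, 15:F, 16:F edges: (7,0,has); (7,0,hask); (7,1,has); (7,3,has); (9,0,has); (9,3,has); (9,5,has); (13,0,has); (13,10,has); (13,12,has); (14,1,has); (14,10,has); (14,11,has); (15,2,has); (15,11,has); (15,12,has); (16,10,has); (16,11,has); (16,12,has)
step 2: rule r1; match: 0->7, 1->0, 2->1, 3->3; deleted nodes 7; deleted edges (7,0,has); (7,0,hask); (7,1,has); (7,3,has); added nodes 17, 18, 19, 20, 21, 22, 23; added edges (20,0,has); (20,17,has); (20,19,has); (21,1,has); (21,17,has); (21,18,has); (22,3,has); (22,18,has); (22,19,has); (23,17,has); (23,18,has); (23,19,has); result: nodes: 0:pt, 1:pt, 2:pt, 3:pt, 4:pt, 5:pt, 9:F, 10:pt, 11:pt, 12:pt, 13:F, 14:F, 15:F, 16:F, 17:pt, 18:pt, 19:pt, 20:F, 21:F, 22:F, 23:F edges: (9,0,has); (9,3,has); (9,5,has); (13,0,has); (13,10,has); (13,12,has); (14,1,has); (14,10,has); (14,11,has); (15,2,has); (15,11,has); (15,12,has); (16,10,has); (16,11,has); (16,12,has); (20,0,has); (20,17,has); (20,19,has); (21,1,has); (21,17,has); (21,18,has); (22,3,has); (22,18,has); (22,19,has); (23,17,has); (23,18,has); (23,19,has)
final:
nodes: 0:pt, 1:pt, 2:pt, 3:pt, 4:pt, 5:pt, 9:F, 10:pt, 11:pt, 12:pt, 13:F, 14:F, 15:F, 16:F, 17:pt, 18:pt, 19:pt, 20:F, 21:F, 22:F, 23:F
edges: (9,0,has); (9,3,has); (9,5,has); (13,0,has); (13,10,has); (13,12,has); (14,1,has); (14,10,has); (14,11,has); (15,2,has); (15,11,has); (15,12,has); (16,10,has); (16,11,has); (16,12,has); (20,0,has); (20,17,has); (20,19,has); (21,1,has); (21,17,has); (21,18,has); (22,3,has); (22,18,has); (22,19,has); (23,17,has); (23,18,has); (23,19,has)


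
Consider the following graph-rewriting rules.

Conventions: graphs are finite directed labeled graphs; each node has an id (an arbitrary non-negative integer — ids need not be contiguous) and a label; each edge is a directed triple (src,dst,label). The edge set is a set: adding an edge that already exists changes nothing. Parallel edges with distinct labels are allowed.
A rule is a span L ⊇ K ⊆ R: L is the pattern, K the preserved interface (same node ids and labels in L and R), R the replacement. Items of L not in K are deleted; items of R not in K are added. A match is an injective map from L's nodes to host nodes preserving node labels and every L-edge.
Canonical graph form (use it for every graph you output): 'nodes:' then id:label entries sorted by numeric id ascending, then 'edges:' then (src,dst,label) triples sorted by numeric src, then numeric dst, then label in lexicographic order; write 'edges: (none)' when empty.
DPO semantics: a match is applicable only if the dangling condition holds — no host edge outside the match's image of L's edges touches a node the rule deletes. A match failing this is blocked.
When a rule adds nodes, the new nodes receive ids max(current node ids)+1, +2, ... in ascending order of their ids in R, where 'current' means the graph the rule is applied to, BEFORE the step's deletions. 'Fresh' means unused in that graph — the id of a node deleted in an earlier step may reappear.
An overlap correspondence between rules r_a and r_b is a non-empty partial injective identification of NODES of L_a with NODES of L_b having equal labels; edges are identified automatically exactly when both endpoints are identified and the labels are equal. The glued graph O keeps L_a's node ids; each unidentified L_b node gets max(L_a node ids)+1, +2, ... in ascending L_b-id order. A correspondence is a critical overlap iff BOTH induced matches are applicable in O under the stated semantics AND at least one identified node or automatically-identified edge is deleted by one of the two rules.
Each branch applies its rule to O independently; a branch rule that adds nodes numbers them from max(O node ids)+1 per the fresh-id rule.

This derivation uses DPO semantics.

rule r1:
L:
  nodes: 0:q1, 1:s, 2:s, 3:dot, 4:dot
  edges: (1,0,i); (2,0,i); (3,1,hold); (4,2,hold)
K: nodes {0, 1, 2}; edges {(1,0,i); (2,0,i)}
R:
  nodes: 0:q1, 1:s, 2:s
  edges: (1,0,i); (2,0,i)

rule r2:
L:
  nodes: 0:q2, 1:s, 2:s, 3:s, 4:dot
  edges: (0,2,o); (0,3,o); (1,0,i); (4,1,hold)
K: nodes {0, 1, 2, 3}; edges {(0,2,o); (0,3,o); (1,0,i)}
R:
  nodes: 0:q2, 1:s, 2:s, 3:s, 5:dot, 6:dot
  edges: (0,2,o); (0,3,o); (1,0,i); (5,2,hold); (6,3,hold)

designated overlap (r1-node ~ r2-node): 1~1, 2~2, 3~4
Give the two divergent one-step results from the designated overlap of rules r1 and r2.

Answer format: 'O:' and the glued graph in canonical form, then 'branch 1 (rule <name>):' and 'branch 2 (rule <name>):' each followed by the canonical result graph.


O:
nodes: 0:q1, 1:s, 2:s, 3:dot, 4:dot, 5:q2, 6:s
edges: (1,0,i); (1,5,i); (2,0,i); (3,1,hold); (4,2,hold); (5,2,o); (5,6,o)
branch 1 (rule r1):
nodes: 0:q1, 1:s, 2:s, 5:q2, 6:s
edges: (1,0,i); (1,5,i); (2,0,i); (5,2,o); (5,6,o)
branch 2 (rule r2):
nodes: 0:q1, 1:s, 2:s, 4:dot, 5:q2, 6:s, 7:dot, 8:dot
edges: (1,0,i); (1,5,i); (2,0,i); (4,2,hold); (5,2,o); (5,6,o); (7,2,hold); (8,6,hold)


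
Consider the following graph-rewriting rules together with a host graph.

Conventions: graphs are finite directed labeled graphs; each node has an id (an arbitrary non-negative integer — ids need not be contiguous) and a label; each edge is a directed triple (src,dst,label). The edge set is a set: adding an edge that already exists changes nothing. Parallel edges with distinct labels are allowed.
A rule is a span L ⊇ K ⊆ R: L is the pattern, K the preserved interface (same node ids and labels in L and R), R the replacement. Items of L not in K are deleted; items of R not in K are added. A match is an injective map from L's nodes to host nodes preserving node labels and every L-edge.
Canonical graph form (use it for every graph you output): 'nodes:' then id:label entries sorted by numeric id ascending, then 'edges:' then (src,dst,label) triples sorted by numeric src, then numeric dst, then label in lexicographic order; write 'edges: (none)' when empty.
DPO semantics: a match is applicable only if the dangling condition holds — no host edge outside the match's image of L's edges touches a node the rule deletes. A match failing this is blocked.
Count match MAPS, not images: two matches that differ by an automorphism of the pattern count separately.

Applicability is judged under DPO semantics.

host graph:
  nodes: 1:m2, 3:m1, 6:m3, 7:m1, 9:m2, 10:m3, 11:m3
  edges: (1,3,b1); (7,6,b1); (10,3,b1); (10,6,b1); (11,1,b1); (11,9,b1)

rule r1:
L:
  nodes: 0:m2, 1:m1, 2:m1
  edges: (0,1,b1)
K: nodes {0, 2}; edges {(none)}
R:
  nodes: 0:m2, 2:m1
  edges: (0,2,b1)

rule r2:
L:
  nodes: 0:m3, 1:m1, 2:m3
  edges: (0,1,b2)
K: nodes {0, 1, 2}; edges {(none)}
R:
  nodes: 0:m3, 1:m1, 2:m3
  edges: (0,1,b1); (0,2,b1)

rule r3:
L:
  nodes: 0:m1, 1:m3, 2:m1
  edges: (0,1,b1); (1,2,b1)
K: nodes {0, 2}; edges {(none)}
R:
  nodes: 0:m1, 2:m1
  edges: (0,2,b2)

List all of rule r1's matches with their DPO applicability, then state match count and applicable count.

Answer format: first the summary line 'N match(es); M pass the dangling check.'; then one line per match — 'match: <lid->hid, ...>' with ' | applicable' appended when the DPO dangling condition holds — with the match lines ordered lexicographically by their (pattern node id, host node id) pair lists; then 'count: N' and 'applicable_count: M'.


1 match(es); 0 pass the dangling check.
match: 0->1, 1->3, 2->7
count: 1
applicable_count: 0


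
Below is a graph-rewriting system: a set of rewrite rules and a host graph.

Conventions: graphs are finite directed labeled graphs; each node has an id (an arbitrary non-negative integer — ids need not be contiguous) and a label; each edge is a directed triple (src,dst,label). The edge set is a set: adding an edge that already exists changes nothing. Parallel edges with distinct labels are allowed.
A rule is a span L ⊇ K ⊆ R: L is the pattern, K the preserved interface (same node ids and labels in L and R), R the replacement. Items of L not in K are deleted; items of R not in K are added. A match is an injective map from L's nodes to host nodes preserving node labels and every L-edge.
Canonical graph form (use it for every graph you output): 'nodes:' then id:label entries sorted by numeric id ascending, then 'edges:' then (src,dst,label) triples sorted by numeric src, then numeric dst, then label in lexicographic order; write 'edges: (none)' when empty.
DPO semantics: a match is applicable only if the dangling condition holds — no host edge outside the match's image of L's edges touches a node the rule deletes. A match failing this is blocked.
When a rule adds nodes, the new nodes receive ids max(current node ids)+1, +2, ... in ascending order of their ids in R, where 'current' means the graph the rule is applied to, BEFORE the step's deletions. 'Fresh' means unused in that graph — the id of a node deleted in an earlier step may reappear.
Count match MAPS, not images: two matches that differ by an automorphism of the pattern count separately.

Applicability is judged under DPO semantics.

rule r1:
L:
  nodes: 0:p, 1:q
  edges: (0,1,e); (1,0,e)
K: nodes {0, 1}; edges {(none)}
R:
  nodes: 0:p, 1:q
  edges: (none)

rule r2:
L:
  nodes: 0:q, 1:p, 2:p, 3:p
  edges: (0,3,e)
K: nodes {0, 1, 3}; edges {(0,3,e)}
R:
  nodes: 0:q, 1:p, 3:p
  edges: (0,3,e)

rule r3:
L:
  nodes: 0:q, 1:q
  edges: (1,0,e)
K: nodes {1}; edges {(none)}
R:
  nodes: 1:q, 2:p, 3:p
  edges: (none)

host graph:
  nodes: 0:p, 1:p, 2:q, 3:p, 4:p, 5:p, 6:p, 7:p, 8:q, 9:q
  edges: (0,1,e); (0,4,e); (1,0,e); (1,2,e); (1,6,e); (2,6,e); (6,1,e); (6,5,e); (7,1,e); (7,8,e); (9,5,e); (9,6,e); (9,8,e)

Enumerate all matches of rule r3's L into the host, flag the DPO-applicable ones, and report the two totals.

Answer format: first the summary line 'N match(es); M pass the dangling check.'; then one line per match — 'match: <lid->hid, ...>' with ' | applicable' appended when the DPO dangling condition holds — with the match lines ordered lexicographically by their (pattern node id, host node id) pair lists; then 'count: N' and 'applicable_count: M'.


1 match(es); 0 pass the dangling check.
match: 0->8, 1->9
count: 1
applicable_count: 0


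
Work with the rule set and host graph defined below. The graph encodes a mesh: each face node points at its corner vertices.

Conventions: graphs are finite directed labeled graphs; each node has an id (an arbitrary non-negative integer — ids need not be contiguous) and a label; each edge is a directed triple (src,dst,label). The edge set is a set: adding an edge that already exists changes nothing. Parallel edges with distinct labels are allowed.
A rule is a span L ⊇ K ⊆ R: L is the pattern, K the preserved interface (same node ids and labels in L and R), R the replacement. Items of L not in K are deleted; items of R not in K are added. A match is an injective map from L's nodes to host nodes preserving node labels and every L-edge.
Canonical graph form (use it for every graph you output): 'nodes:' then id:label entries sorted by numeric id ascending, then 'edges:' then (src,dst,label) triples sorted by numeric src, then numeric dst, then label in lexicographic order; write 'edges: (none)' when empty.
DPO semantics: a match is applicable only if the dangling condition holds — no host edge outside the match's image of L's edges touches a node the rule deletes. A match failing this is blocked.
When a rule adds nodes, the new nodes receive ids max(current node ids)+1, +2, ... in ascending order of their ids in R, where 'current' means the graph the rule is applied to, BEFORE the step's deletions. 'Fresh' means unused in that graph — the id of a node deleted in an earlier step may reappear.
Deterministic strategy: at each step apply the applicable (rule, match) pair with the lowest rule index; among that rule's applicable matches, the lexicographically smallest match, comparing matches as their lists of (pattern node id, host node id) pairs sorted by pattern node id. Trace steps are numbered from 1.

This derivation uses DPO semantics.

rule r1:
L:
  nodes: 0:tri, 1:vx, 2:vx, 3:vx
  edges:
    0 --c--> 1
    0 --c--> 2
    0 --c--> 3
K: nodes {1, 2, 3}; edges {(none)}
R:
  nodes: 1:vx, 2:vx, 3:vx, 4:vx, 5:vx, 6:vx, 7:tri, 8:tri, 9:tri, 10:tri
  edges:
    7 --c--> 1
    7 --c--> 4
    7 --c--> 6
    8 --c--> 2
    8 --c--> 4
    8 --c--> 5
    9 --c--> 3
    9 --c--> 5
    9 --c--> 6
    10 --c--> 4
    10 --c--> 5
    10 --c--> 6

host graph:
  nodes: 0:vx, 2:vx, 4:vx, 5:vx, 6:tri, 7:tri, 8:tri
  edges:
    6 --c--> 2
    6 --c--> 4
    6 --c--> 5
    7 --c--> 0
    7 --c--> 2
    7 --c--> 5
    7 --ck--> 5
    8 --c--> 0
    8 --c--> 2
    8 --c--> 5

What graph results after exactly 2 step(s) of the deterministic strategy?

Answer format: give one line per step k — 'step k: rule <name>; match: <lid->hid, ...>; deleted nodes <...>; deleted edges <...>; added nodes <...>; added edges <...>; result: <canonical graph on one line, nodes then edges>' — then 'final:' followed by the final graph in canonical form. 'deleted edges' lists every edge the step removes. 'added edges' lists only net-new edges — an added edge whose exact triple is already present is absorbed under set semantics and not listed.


step 1: rule r1; match: 0->6, 1->2, 2->4, 3->5; deleted nodes 6; deleted edges (6,2,c); (6,4,c); (6,5,c); added nodes 9, 10, 11, 12, 13, 14, 15; added edges (12,2,c); (12,9,c); (12,11,c); (13,4,c); (13,9,c); (13,10,c); (14,5,c); (14,10,c); (14,11,c); (15,9,c); (15,10,c); (15,11,c); result: nodes: 0:vx, 2:vx, 4:vx, 5:vx, 7:tri, 8:tri, 9:vx, 10:vx, 11:vx, 12:tri, 13:tri, 14:tri, 15:tri edges: (7,0,c); (7,2,c); (7,5,c); (7,5,ck); (8,0,c); (8,2,c); (8,5,c); (12,2,c); (12,9,c); (12,11,c); (13,4,c); (13,9,c); (13,10,c); (14,5,c); (14,10,c); (14,11,c); (15,9,c); (15,10,c); (15,11,c)
step 2: rule r1; match: 0->8, 1->0, 2->2, 3->5; deleted nodes 8; deleted edges (8,0,c); (8,2,c); (8,5,c); added nodes 16, 17, 18, 19, 20, 21, 22; added edges (19,0,c); (19,16,c); (19,18,c); (20,2,c); (20,16,c); (20,17,c); (21,5,c); (21,17,c); (21,18,c); (22,16,c); (22,17,c); (22,18,c); result: nodes: 0:vx, 2:vx, 4:vx, 5:vx, 7:tri, 9:vx, 10:vx, 11:vx, 12:tri, 13:tri, 14:tri, 15:tri, 16:vx, 17:vx, 18:vx, 19:tri, 20:tri, 21:tri, 22:tri edges: (7,0,c); (7,2,c); (7,5,c); (7,5,ck); (12,2,c); (12,9,c); (12,11,c); (13,4,c); (13,9,c); (13,10,c); (14,5,c); (14,10,c); (14,11,c); (15,9,c); (15,10,c); (15,11,c); (19,0,c); (19,16,c); (19,18,c); (20,2,c); (20,16,c); (20,17,c); (21,5,c); (21,17,c); (21,18,c); (22,16,c); (22,17,c); (22,18,c)
final:
nodes: 0:vx, 2:vx, 4:vx, 5:vx, 7:tri, 9:vx, 10:vx, 11:vx, 12:tri, 13:tri, 14:tri, 15:tri, 16:vx, 17:vx, 18:vx, 19:tri, 20:tri, 21:tri, 22:tri
edges: (7,0,c); (7,2,c); (7,5,c); (7,5,ck); (12,2,c); (12,9,c); (12,11,c); (13,4,c); (13,9,c); (13,10,c); (14,5,c); (14,10,c); (14,11,c); (15,9,c); (15,10,c); (15,11,c); (19,0,c); (19,16,c); (19,18,c); (20,2,c); (20,16,c); (20,17,c); (21,5,c); (21,17,c); (21,18,c); (22,16,c); (22,17,c); (22,18,c)


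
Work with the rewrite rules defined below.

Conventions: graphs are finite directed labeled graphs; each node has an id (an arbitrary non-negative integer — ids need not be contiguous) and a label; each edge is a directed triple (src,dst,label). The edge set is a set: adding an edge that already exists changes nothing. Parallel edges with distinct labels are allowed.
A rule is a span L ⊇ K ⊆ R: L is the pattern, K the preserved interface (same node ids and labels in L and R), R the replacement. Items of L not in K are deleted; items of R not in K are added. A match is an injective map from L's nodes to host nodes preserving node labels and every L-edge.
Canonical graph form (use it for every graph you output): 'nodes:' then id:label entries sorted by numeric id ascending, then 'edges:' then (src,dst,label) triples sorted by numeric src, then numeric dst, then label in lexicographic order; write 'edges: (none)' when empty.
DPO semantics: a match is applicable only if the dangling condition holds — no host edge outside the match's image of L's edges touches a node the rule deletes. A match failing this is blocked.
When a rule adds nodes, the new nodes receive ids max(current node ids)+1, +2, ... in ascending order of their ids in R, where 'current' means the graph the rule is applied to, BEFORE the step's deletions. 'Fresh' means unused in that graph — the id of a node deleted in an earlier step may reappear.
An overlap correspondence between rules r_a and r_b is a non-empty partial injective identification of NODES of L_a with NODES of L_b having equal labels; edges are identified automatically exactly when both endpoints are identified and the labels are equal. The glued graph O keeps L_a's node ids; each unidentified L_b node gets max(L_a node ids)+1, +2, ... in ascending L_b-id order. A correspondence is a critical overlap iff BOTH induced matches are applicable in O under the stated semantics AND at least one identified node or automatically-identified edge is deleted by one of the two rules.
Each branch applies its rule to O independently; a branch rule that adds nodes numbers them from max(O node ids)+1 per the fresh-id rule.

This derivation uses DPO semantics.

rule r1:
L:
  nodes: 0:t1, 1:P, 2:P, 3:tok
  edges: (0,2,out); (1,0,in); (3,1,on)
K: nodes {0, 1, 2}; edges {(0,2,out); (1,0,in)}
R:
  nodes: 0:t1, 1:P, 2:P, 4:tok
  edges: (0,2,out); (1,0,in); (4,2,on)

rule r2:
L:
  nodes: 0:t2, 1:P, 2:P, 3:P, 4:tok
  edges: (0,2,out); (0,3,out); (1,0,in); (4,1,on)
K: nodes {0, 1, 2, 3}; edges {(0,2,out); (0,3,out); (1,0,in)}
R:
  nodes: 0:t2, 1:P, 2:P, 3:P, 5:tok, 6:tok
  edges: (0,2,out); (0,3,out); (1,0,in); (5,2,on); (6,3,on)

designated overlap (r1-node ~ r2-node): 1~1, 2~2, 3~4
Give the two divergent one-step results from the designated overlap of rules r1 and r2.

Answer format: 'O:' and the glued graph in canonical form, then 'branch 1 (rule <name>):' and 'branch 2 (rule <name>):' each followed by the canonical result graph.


O:
nodes: 0:t1, 1:P, 2:P, 3:tok, 4:t2, 5:P
edges: (0,2,out); (1,0,in); (1,4,in); (3,1,on); (4,2,out); (4,5,out)
branch 1 (rule r1):
nodes: 0:t1, 1:P, 2:P, 4:t2, 5:P, 6:tok
edges: (0,2,out); (1,0,in); (1,4,in); (4,2,out); (4,5,out); (6,2,on)
branch 2 (rule r2):
nodes: 0:t1, 1:P, 2:P, 4:t2, 5:P, 6:tok, 7:tok
edges: (0,2,out); (1,0,in); (1,4,in); (4,2,out); (4,5,out); (6,2,on); (7,5,on)


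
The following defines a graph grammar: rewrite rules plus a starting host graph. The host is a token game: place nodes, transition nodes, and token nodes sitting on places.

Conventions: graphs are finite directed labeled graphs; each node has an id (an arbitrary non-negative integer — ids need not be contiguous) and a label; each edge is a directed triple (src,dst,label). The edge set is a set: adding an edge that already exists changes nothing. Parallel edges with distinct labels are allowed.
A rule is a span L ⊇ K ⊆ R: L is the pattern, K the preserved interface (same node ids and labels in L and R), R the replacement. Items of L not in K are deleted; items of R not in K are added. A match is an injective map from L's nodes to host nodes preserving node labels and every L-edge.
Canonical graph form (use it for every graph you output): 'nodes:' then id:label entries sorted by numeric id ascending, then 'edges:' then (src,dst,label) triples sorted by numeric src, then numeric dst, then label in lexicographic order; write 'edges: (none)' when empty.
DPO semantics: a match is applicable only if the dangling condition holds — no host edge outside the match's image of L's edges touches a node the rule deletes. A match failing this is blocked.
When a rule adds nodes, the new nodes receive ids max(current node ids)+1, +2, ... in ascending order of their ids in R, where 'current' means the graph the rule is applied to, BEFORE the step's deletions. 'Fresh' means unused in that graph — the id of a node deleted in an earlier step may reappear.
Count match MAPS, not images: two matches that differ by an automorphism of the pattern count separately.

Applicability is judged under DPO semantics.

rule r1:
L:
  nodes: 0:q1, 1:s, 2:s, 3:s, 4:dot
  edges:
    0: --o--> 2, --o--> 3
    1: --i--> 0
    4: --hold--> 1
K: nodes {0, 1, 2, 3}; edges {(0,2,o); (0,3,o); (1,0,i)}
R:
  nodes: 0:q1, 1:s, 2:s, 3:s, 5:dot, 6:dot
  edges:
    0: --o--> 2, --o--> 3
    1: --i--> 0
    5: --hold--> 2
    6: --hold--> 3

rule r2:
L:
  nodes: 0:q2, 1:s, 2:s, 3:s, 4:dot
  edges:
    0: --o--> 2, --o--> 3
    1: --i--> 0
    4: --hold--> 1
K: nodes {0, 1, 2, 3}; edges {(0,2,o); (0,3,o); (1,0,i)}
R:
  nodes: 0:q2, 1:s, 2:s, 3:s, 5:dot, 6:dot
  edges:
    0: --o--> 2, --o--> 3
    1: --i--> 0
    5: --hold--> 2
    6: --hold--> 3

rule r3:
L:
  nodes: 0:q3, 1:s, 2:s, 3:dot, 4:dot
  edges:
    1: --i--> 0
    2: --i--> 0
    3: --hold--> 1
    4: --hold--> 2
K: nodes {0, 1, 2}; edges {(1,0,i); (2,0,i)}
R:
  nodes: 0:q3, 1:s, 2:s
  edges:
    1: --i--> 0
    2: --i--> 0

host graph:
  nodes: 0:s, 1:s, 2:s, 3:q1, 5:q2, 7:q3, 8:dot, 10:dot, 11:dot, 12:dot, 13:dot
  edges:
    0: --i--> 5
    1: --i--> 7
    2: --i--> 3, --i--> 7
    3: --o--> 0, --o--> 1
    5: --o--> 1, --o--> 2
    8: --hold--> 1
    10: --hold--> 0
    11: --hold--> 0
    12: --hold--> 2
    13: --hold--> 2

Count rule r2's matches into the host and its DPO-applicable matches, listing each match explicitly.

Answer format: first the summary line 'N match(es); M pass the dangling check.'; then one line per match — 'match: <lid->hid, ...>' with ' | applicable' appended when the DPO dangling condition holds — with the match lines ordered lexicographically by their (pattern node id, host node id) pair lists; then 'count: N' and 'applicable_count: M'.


4 match(es); 4 pass the dangling check.
match: 0->5, 1->0, 2->1, 3->2, 4->10 | applicable
match: 0->5, 1->0, 2->1, 3->2, 4->11 | applicable
match: 0->5, 1->0, 2->2, 3->1, 4->10 | applicable
match: 0->5, 1->0, 2->2, 3->1, 4->11 | applicable
count: 4
applicable_count: 4


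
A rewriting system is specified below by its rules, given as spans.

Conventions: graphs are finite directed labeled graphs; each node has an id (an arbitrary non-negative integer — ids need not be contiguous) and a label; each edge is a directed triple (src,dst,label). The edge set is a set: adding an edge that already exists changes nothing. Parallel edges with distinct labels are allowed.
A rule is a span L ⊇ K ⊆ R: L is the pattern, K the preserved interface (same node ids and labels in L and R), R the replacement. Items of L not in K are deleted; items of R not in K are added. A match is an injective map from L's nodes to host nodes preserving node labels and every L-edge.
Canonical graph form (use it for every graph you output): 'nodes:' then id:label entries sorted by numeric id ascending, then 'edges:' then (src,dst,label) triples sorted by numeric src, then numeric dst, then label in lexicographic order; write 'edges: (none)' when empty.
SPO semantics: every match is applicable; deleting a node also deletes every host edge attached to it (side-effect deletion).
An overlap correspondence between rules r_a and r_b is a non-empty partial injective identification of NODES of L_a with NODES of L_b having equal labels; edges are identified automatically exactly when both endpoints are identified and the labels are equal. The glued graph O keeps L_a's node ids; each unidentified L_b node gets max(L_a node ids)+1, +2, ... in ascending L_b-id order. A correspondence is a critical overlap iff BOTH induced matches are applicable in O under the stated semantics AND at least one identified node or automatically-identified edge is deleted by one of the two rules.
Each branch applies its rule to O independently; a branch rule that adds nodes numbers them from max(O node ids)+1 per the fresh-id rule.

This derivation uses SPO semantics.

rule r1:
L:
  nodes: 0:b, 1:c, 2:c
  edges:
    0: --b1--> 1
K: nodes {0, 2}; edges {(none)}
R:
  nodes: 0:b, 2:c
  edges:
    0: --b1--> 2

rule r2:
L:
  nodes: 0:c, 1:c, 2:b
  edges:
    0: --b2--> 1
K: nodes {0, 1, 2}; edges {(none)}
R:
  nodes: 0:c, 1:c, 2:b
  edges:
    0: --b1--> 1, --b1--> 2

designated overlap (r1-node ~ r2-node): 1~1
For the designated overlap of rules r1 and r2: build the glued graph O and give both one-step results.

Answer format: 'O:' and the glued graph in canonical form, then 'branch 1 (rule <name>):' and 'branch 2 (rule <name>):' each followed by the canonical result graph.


O:
nodes: 0:b, 1:c, 2:c, 3:c, 4:b
edges: (0,1,b1); (3,1,b2)
branch 1 (rule r1):
nodes: 0:b, 2:c, 3:c, 4:b
edges: (0,2,b1)
branch 2 (rule r2):
nodes: 0:b, 1:c, 2:c, 3:c, 4:b
edges: (0,1,b1); (3,1,b1); (3,4,b1)


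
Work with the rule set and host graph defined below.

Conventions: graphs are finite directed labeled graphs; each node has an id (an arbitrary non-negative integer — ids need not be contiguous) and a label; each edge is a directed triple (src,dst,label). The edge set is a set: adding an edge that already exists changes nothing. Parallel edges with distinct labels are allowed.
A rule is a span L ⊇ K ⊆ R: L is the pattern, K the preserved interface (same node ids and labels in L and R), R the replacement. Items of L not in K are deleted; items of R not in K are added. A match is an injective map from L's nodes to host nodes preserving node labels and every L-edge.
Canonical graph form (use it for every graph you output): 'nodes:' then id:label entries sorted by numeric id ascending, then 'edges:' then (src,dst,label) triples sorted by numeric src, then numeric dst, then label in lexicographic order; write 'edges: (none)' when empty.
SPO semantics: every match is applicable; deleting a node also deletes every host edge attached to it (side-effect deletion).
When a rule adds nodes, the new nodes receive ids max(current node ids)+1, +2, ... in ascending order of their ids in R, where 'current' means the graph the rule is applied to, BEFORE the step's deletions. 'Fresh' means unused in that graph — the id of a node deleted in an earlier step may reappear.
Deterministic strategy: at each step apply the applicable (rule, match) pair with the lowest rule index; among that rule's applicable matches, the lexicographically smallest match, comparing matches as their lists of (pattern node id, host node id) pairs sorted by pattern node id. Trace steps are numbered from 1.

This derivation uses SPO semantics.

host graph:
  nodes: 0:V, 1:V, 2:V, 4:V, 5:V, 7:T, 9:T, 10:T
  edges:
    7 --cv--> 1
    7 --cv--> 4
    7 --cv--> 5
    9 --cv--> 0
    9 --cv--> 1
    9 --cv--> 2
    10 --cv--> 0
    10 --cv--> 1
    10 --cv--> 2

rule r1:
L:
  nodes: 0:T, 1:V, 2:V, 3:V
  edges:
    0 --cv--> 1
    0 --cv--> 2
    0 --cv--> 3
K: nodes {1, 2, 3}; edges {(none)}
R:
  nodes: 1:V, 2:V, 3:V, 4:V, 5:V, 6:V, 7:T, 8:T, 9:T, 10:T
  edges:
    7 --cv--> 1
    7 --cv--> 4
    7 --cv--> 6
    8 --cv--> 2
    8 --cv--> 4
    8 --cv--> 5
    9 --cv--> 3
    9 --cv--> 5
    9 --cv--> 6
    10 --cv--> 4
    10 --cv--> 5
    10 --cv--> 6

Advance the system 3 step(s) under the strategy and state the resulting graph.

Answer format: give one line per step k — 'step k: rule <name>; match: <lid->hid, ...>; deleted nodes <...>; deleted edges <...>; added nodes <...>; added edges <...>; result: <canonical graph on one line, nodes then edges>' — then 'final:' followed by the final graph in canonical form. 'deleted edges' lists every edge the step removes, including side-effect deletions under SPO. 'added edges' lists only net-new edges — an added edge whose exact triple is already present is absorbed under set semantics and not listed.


step 1: rule r1; match: 0->7, 1->1, 2->4, 3->5; deleted nodes 7; deleted edges (7,1,cv); (7,4,cv); (7,5,cv); added nodes 11, 12, 13, 14, 15, 16, 17; added edges (14,1,cv); (14,11,cv); (14,13,cv); (15,4,cv); (15,11,cv); (15,12,cv); (16,5,cv); (16,12,cv); (16,13,cv); (17,11,cv); (17,12,cv); (17,13,cv); result: nodes: 0:V, 1:V, 2:V, 4:V, 5:V, 9:T, 10:T, 11:V, 12:V, 13:V, 14:T, 15:T, 16:T, 17:T edges: (9,0,cv); (9,1,cv); (9,2,cv); (10,0,cv); (10,1,cv); (10,2,cv); (14,1,cv); (14,11,cv); (14,13,cv); (15,4,cv); (15,11,cv); (15,12,cv); (16,5,cv); (16,12,cv); (16,13,cv); (17,11,cv); (17,12,cv); (17,13,cv)
step 2: rule r1; match: 0->9, 1->0, 2->1, 3->2; deleted nodes 9; deleted edges (9,0,cv); (9,1,cv); (9,2,cv); added nodes 18, 19, 20, 21, 22, 23, 24; added edges (21,0,cv); (21,18,cv); (21,20,cv); (22,1,cv); (22,18,cv); (22,19,cv); (23,2,cv); (23,19,cv); (23,20,cv); (24,18,cv); (24,19,cv); (24,20,cv); result: nodes: 0:V, 1:V, 2:V, 4:V, 5:V, 10:T, 11:V, 12:V, 13:V, 14:T, 15:T, 16:T, 17:T, 18:V, 19:V, 20:V, 21:T, 22:T, 23:T, 24:T edges: (10,0,cv); (10,1,cv); (10,2,cv); (14,1,cv); (14,11,cv); (14,13,cv); (15,4,cv); (15,11,cv); (15,12,cv); (16,5,cv); (16,12,cv); (16,13,cv); (17,11,cv); (17,12,cv); (17,13,cv); (21,0,cv); (21,18,cv); (21,20,cv); (22,1,cv); (22,18,cv); (22,19,cv); (23,2,cv); (23,19,cv); (23,20,cv); (24,18,cv); (24,19,cv); (24,20,cv)
step 3: rule r1; match: 0->10, 1->0, 2->1, 3->2; deleted nodes 10; deleted edges (10,0,cv); (10,1,cv); (10,2,cv); added nodes 25, 26, 27, 28, 29, 30, 31; added edges (28,0,cv); (28,25,cv); (28,27,cv); (29,1,cv); (29,25,cv); (29,26,cv); (30,2,cv); (30,26,cv); (30,27,cv); (31,25,cv); (31,26,cv); (31,27,cv); result: nodes: 0:V, 1:V, 2:V, 4:V, 5:V, 11:V, 12:V, 13:V, 14:T, 15:T, 16:T, 17:T, 18:V, 19:V, 20:V, 21:T, 22:T, 23:T, 24:T, 25:V, 26:V, 27:V, 28:T, 29:T, 30:T, 31:T edges: (14,1,cv); (14,11,cv); (14,13,cv); (15,4,cv); (15,11,cv); (15,12,cv); (16,5,cv); (16,12,cv); (16,13,cv); (17,11,cv); (17,12,cv); (17,13,cv); (21,0,cv); (21,18,cv); (21,20,cv); (22,1,cv); (22,18,cv); (22,19,cv); (23,2,cv); (23,19,cv); (23,20,cv); (24,18,cv); (24,19,cv); (24,20,cv); (28,0,cv); (28,25,cv); (28,27,cv); (29,1,cv); (29,25,cv); (29,26,cv); (30,2,cv); (30,26,cv); (30,27,cv); (31,25,cv); (31,26,cv); (31,27,cv)
final:
nodes: 0:V, 1:V, 2:V, 4:V, 5:V, 11:V, 12:V, 13:V, 14:T, 15:T, 16:T, 17:T, 18:V, 19:V, 20:V, 21:T, 22:T, 23:T, 24:T, 25:V, 26:V, 27:V, 28:T, 29:T, 30:T, 31:T
edges: (14,1,cv); (14,11,cv); (14,13,cv); (15,4,cv); (15,11,cv); (15,12,cv); (16,5,cv); (16,12,cv); (16,13,cv); (17,11,cv); (17,12,cv); (17,13,cv); (21,0,cv); (21,18,cv); (21,20,cv); (22,1,cv); (22,18,cv); (22,19,cv); (23,2,cv); (23,19,cv); (23,20,cv); (24,18,cv); (24,19,cv); (24,20,cv); (28,0,cv); (28,25,cv); (28,27,cv); (29,1,cv); (29,25,cv); (29,26,cv); (30,2,cv); (30,26,cv); (30,27,cv); (31,25,cv); (31,26,cv); (31,27,cv)
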